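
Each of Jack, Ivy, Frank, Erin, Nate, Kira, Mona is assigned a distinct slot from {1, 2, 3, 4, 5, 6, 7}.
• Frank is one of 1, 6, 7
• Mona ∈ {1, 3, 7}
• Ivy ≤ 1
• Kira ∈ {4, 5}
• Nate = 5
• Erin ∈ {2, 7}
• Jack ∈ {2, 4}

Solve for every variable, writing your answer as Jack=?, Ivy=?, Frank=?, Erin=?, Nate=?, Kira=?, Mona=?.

Ivy must be 1 (only option left). Strike 1 from Frank, Mona.
That leaves Nate = 5. So Kira can't be 5.
Kira's domain is down to {4}, so Kira = 4. Eliminate 4 elsewhere: Jack.
Jack has just one choice, so Jack = 2. So Erin can't be 2.
That leaves Erin = 7. Remove 7 from Frank, Mona.
Mona has just one choice, so Mona = 3.
Frank must be 6 (only option left).

Jack=2, Ivy=1, Frank=6, Erin=7, Nate=5, Kira=4, Mona=3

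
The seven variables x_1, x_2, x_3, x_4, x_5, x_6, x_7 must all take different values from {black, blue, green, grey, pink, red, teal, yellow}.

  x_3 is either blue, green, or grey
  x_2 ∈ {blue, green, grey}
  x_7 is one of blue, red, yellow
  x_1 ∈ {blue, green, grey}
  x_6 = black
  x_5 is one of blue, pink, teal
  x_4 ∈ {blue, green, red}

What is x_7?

yellow

x_6's domain is down to {black}, so x_6 = black.
x_1, x_2, x_3 share exactly the 3 values {blue, green, grey}; by pigeonhole those values go to them, so strike blue, green, grey from x_4, x_5, x_7.
x_4's domain is down to {red}, so x_4 = red. Eliminate red elsewhere: x_7.
So x_7 = yellow.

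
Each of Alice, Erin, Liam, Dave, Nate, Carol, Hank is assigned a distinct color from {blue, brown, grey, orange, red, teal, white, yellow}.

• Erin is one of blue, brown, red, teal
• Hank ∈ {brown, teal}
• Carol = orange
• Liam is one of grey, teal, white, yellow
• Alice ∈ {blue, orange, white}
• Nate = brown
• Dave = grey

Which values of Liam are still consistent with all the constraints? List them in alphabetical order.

Dave must be grey (only option left). Strike grey from Liam.
That leaves Nate = brown. So Erin, Hank can't be brown.
Carol's domain is down to {orange}, so Carol = orange. Remove orange from Alice.
Hank's domain is down to {teal}, so Hank = teal. So Erin, Liam can't be teal.
No further eliminations apply; Liam can still be any of white, yellow.

white, yellow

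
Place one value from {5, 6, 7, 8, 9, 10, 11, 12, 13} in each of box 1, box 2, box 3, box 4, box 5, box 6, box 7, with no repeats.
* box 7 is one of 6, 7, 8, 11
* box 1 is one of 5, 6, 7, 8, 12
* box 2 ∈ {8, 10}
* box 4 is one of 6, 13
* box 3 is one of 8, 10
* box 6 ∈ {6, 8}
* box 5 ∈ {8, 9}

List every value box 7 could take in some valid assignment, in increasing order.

7, 11

The 2 variables box 2 and box 3 are confined to {8, 10}, which locks those values in; drop them from box 1, box 5, box 6, box 7.
box 5 has just one choice, so box 5 = 9.
That leaves box 6 = 6. So box 1, box 4, box 7 can't be 6.
box 4's domain is down to {13}, so box 4 = 13.
No further eliminations apply; box 7 can still be any of 7, 11.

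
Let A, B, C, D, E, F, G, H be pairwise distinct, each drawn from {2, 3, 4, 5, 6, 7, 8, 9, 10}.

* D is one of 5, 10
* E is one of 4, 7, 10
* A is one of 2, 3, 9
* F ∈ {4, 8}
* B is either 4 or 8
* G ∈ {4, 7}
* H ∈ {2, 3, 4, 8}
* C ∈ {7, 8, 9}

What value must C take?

9

The 8 variables draw from only 8 values {2, 3, 4, 5, 7, 8, 9, 10}, so each is used; only D can be 5, hence D = 5.
The 7 still-open variables together cover exactly {2, 3, 4, 7, 8, 9, 10} — 7 values for 7 variables — and 10 appears only in E's list, so E = 10.
The 2 variables B and F are confined to {4, 8}, which locks those values in; drop them from C, G, H.
G must be 7 (only option left). So C can't be 7.
So C = 9.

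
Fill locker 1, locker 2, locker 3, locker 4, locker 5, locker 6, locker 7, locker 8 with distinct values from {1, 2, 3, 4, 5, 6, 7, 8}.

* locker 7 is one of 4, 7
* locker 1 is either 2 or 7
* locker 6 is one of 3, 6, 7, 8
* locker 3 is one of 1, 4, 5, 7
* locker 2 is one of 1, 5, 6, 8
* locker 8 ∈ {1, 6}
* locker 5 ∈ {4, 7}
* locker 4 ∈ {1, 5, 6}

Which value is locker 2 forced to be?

8

Among the 8 variables, 2 fits only locker 1 (and all 8 values in {1, 2, 3, 4, 5, 6, 7, 8} must be used), so locker 1 = 2.
The 7 still-open variables together cover exactly {1, 3, 4, 5, 6, 7, 8} — 7 values for 7 variables — and 3 appears only in locker 6's list, so locker 6 = 3.
The 6 still-open variables draw from only 6 values {1, 4, 5, 6, 7, 8}, so each is used; only locker 2 can be 8, hence locker 2 = 8.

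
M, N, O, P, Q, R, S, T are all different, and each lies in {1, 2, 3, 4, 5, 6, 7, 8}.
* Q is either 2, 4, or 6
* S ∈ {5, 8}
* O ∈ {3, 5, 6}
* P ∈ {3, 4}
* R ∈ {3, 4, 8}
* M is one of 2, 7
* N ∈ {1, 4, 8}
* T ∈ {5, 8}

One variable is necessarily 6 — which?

The 8 variables draw from only 8 values {1, 2, 3, 4, 5, 6, 7, 8}, so each is used; only N can be 1, hence N = 1.
The 7 still-open variables together cover exactly {2, 3, 4, 5, 6, 7, 8} — 7 values for 7 variables — and 7 appears only in M's list, so M = 7.
The 6 still-open variables draw from only 6 values {2, 3, 4, 5, 6, 8}, so each is used; only Q can be 2, hence Q = 2.
The 5 still-open variables together cover exactly {3, 4, 5, 6, 8} — 5 values for 5 variables — and 6 appears only in O's list, so O = 6.

O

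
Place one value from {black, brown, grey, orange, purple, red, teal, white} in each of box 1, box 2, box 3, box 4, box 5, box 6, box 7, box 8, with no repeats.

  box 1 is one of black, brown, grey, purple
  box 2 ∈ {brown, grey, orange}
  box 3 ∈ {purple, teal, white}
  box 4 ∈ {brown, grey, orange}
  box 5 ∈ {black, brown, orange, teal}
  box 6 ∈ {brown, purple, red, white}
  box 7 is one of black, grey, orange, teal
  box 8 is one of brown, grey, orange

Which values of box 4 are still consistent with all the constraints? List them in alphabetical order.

brown, grey, orange

The 8 variables draw from only 8 values {black, brown, grey, orange, purple, red, teal, white}, so each is used; only box 6 can be red, hence box 6 = red.
The 7 still-open variables together cover exactly {black, brown, grey, orange, purple, teal, white} — 7 values for 7 variables — and white appears only in box 3's list, so box 3 = white.
Among the 6 still-open variables, purple fits only box 1 (and all 6 values in {black, brown, grey, orange, purple, teal} must be used), so box 1 = purple.
The 3 variables box 2, box 4, box 8 are confined to {brown, grey, orange}, which locks those values in; drop them from box 5, box 7.
No further eliminations apply; box 4 can still be any of brown, grey, orange.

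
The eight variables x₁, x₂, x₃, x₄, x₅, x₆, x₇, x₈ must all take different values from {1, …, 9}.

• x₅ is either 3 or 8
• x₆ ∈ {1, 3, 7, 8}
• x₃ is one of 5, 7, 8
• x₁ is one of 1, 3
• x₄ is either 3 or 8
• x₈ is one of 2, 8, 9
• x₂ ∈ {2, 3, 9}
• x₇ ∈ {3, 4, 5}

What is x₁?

The 8 variables draw from only 8 values {1, 2, 3, 4, 5, 7, 8, 9}, so each is used; only x₇ can be 4, hence x₇ = 4.
Among the 7 still-open variables, 5 fits only x₃ (and all 7 values in {1, 2, 3, 5, 7, 8, 9} must be used), so x₃ = 5.
The 6 still-open variables together cover exactly {1, 2, 3, 7, 8, 9} — 6 values for 6 variables — and 7 appears only in x₆'s list, so x₆ = 7.
The 5 still-open variables together cover exactly {1, 2, 3, 8, 9} — 5 values for 5 variables — and 1 appears only in x₁'s list, so x₁ = 1.

1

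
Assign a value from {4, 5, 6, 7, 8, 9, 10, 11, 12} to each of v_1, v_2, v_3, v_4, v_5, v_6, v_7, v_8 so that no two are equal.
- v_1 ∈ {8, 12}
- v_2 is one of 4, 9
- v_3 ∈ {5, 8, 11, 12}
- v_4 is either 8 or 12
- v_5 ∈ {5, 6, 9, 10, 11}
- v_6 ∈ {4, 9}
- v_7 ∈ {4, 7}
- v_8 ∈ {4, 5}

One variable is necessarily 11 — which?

v_3

v_1 and v_4 share exactly the 2 values {8, 12}; by pigeonhole those values go to them, so strike 8, 12 from v_3.
v_2 and v_6 share exactly the 2 values {4, 9}; by pigeonhole those values go to them, so strike 4, 9 from v_5, v_7, v_8.
v_7 must be 7 (only option left).
v_8's domain is down to {5}, so v_8 = 5. Remove 5 from v_3, v_5.
So 11 goes to v_3.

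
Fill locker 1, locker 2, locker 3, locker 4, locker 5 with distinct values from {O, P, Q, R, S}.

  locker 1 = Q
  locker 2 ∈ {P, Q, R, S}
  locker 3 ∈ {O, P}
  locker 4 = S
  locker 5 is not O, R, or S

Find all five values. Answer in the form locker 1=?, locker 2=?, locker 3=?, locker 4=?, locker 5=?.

locker 1's domain is down to {Q}, so locker 1 = Q. So locker 2, locker 5 can't be Q.
locker 4 has just one choice, so locker 4 = S. So locker 2 can't be S.
That leaves locker 5 = P. So locker 2, locker 3 can't be P.
locker 2 has just one choice, so locker 2 = R.
That leaves locker 3 = O.

locker 1=Q, locker 2=R, locker 3=O, locker 4=S, locker 5=P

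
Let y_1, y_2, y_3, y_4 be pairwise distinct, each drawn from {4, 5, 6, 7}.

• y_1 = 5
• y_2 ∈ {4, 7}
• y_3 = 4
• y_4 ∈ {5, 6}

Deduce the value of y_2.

7

y_1 has just one choice, so y_1 = 5. Eliminate 5 elsewhere: y_4.
y_3 must be 4 (only option left). So y_2 can't be 4.
So y_2 = 7.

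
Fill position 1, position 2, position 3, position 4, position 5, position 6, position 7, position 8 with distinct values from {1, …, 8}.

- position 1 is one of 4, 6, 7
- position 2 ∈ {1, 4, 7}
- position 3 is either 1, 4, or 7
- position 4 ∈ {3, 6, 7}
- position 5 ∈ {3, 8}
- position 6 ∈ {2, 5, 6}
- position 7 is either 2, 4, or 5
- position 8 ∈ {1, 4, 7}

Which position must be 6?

position 1

The 8 variables draw from only 8 values {1, 2, 3, 4, 5, 6, 7, 8}, so each is used; only position 5 can be 8, hence position 5 = 8.
The 7 still-open variables together cover exactly {1, 2, 3, 4, 5, 6, 7} — 7 values for 7 variables — and 3 appears only in position 4's list, so position 4 = 3.
position 2, position 3, position 8 share exactly the 3 values {1, 4, 7}; by pigeonhole those values go to them, so strike 1, 4, 7 from position 1, position 7.
So 6 goes to position 1.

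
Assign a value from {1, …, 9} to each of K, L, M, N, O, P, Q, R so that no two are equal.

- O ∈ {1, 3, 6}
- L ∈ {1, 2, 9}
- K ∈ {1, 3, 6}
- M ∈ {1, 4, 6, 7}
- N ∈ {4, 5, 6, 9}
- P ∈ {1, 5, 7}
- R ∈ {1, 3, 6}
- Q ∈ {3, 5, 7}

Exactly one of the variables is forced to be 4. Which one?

M

The 8 variables together cover exactly {1, 2, 3, 4, 5, 6, 7, 9} — 8 values for 8 variables — and 2 appears only in L's list, so L = 2.
The 7 still-open variables together cover exactly {1, 3, 4, 5, 6, 7, 9} — 7 values for 7 variables — and 9 appears only in N's list, so N = 9.
The 6 still-open variables draw from only 6 values {1, 3, 4, 5, 6, 7}, so each is used; only M can be 4, hence M = 4.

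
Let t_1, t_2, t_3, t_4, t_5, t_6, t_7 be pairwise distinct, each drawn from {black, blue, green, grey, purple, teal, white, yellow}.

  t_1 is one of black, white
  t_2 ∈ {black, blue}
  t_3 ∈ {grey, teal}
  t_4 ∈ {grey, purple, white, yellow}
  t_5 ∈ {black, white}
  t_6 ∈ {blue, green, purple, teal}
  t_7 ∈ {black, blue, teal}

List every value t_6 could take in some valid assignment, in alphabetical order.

t_1 and t_5 between them cover only {black, white} — a naked pair. Remove those values from t_2, t_4, t_7.
t_2 must be blue (only option left). Remove blue from t_6, t_7.
t_7's domain is down to {teal}, so t_7 = teal. Remove teal from t_3, t_6.
t_3 has just one choice, so t_3 = grey. So t_4 can't be grey.
No further eliminations apply; t_6 can still be any of green, purple.

green, purple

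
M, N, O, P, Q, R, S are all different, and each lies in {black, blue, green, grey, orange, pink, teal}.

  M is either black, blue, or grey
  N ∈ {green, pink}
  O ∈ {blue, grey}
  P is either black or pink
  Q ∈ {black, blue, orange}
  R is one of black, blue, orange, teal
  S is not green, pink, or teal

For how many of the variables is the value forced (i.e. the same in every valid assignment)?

The 7 variables together cover exactly {black, blue, green, grey, orange, pink, teal} — 7 values for 7 variables — and green appears only in N's list, so N = green.
The 6 still-open variables draw from only 6 values {black, blue, grey, orange, pink, teal}, so each is used; only P can be pink, hence P = pink.
Among the 5 still-open variables, teal fits only R (and all 5 values in {black, blue, grey, orange, teal} must be used), so R = teal.
Determined: N=green, P=pink, R=teal. The other variables each still have more than one consistent value. That makes 3.

3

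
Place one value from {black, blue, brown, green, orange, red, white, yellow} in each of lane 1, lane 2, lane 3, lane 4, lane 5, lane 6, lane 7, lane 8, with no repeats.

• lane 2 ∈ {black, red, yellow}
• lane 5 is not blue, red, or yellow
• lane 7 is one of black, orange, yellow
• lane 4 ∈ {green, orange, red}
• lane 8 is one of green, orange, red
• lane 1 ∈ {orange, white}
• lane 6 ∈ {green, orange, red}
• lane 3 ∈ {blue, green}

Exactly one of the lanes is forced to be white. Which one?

lane 1

The 8 variables together cover exactly {black, blue, brown, green, orange, red, white, yellow} — 8 values for 8 variables — and blue appears only in lane 3's list, so lane 3 = blue.
The 7 still-open variables draw from only 7 values {black, brown, green, orange, red, white, yellow}, so each is used; only lane 5 can be brown, hence lane 5 = brown.
Among the 6 still-open variables, white fits only lane 1 (and all 6 values in {black, green, orange, red, white, yellow} must be used), so lane 1 = white.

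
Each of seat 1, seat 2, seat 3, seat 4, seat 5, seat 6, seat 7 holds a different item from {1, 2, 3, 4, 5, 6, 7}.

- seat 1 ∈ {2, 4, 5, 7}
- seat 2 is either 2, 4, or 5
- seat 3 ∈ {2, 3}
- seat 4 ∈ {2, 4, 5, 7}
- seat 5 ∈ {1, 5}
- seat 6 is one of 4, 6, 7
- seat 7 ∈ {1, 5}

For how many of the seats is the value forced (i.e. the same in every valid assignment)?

The 7 variables draw from only 7 values {1, 2, 3, 4, 5, 6, 7}, so each is used; only seat 3 can be 3, hence seat 3 = 3.
Among the 6 still-open variables, 6 fits only seat 6 (and all 6 values in {1, 2, 4, 5, 6, 7} must be used), so seat 6 = 6.
seat 5 and seat 7 share exactly the 2 values {1, 5}; by pigeonhole those values go to them, so strike 1, 5 from seat 1, seat 2, seat 4.
Determined: seat 3=3, seat 6=6. The other seats each still have more than one consistent value. That makes 2.

2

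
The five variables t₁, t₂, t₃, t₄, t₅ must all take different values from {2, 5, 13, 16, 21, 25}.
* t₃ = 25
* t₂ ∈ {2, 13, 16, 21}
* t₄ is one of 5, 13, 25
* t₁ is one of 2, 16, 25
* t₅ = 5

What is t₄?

t₃ must be 25 (only option left). Strike 25 from t₁, t₄.
That leaves t₅ = 5. Remove 5 from t₄.
So t₄ = 13.

13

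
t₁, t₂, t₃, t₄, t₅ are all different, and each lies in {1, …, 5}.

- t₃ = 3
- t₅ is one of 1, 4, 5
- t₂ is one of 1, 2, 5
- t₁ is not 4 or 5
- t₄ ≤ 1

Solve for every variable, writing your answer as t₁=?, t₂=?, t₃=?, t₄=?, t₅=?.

t₃ has just one choice, so t₃ = 3. Eliminate 3 elsewhere: t₁.
That leaves t₄ = 1. Remove 1 from t₁, t₂, t₅.
t₁ has just one choice, so t₁ = 2. Eliminate 2 elsewhere: t₂.
That leaves t₂ = 5. Remove 5 from t₅.
That leaves t₅ = 4.

t₁=2, t₂=5, t₃=3, t₄=1, t₅=4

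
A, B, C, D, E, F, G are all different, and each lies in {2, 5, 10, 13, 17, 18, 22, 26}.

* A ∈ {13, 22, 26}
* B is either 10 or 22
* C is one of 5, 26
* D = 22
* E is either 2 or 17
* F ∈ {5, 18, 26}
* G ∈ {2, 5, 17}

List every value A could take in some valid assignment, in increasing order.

13, 26

D has just one choice, so D = 22. Strike 22 from A, B.
B has just one choice, so B = 10.
No further eliminations apply; A can still be any of 13, 26.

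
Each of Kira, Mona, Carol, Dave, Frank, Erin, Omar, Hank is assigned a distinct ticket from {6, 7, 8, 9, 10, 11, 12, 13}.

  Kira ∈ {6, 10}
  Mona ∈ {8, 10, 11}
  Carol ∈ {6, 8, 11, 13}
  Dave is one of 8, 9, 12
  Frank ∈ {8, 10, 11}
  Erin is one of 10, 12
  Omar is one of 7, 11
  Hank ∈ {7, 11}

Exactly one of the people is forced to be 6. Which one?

Kira

Among the 8 variables, 9 fits only Dave (and all 8 values in {6, 7, 8, 9, 10, 11, 12, 13} must be used), so Dave = 9.
The 7 still-open variables together cover exactly {6, 7, 8, 10, 11, 12, 13} — 7 values for 7 variables — and 12 appears only in Erin's list, so Erin = 12.
Among the 6 still-open variables, 13 fits only Carol (and all 6 values in {6, 7, 8, 10, 11, 13} must be used), so Carol = 13.
The 5 still-open variables together cover exactly {6, 7, 8, 10, 11} — 5 values for 5 variables — and 6 appears only in Kira's list, so Kira = 6.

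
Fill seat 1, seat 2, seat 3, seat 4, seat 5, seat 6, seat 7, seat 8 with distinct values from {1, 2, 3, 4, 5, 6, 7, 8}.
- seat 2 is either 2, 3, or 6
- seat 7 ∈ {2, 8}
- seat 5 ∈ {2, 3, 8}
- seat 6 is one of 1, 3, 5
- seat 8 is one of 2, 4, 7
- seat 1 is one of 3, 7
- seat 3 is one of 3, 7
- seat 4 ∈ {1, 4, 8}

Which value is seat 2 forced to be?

6

The 8 variables together cover exactly {1, 2, 3, 4, 5, 6, 7, 8} — 8 values for 8 variables — and 5 appears only in seat 6's list, so seat 6 = 5.
The 7 still-open variables draw from only 7 values {1, 2, 3, 4, 6, 7, 8}, so each is used; only seat 4 can be 1, hence seat 4 = 1.
The 6 still-open variables together cover exactly {2, 3, 4, 6, 7, 8} — 6 values for 6 variables — and 4 appears only in seat 8's list, so seat 8 = 4.
Among the 5 still-open variables, 6 fits only seat 2 (and all 5 values in {2, 3, 6, 7, 8} must be used), so seat 2 = 6.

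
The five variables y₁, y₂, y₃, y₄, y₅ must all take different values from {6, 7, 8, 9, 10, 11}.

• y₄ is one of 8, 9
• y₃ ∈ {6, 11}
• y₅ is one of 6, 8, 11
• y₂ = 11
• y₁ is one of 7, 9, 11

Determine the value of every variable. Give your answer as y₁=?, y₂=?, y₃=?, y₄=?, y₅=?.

y₂ must be 11 (only option left). So y₁, y₃, y₅ can't be 11.
y₃ has just one choice, so y₃ = 6. So y₅ can't be 6.
y₅ must be 8 (only option left). So y₄ can't be 8.
y₄ must be 9 (only option left). Strike 9 from y₁.
y₁'s domain is down to {7}, so y₁ = 7.

y₁=7, y₂=11, y₃=6, y₄=9, y₅=8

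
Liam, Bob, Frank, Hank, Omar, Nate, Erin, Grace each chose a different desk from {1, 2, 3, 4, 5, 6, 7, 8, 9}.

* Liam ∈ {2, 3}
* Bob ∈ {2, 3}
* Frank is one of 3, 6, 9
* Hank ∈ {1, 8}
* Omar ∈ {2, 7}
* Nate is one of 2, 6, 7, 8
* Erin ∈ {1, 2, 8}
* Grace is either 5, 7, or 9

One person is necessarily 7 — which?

Omar

Among the 8 variables, 5 fits only Grace (and all 8 values in {1, 2, 3, 5, 6, 7, 8, 9} must be used), so Grace = 5.
The 7 still-open variables together cover exactly {1, 2, 3, 6, 7, 8, 9} — 7 values for 7 variables — and 9 appears only in Frank's list, so Frank = 9.
The 6 still-open variables together cover exactly {1, 2, 3, 6, 7, 8} — 6 values for 6 variables — and 6 appears only in Nate's list, so Nate = 6.
The 5 still-open variables draw from only 5 values {1, 2, 3, 7, 8}, so each is used; only Omar can be 7, hence Omar = 7.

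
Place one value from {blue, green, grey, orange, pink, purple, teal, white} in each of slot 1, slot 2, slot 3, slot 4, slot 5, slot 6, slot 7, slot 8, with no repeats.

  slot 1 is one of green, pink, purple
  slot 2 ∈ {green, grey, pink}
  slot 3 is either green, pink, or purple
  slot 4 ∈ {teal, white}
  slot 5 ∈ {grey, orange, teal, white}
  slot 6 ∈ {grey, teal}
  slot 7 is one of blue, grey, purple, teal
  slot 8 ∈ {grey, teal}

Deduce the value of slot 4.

white

The 8 variables draw from only 8 values {blue, green, grey, orange, pink, purple, teal, white}, so each is used; only slot 7 can be blue, hence slot 7 = blue.
Among the 7 still-open variables, orange fits only slot 5 (and all 7 values in {green, grey, orange, pink, purple, teal, white} must be used), so slot 5 = orange.
Among the 6 still-open variables, white fits only slot 4 (and all 6 values in {green, grey, pink, purple, teal, white} must be used), so slot 4 = white.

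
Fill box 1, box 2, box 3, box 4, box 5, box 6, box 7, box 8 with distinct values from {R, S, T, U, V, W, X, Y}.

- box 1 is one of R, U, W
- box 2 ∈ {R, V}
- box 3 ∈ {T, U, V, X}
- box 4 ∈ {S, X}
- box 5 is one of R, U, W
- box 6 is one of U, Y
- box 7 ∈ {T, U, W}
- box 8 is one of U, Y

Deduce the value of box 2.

V

The 8 variables draw from only 8 values {R, S, T, U, V, W, X, Y}, so each is used; only box 4 can be S, hence box 4 = S.
The 7 still-open variables together cover exactly {R, T, U, V, W, X, Y} — 7 values for 7 variables — and X appears only in box 3's list, so box 3 = X.
Among the 6 still-open variables, T fits only box 7 (and all 6 values in {R, T, U, V, W, Y} must be used), so box 7 = T.
The 5 still-open variables draw from only 5 values {R, U, V, W, Y}, so each is used; only box 2 can be V, hence box 2 = V.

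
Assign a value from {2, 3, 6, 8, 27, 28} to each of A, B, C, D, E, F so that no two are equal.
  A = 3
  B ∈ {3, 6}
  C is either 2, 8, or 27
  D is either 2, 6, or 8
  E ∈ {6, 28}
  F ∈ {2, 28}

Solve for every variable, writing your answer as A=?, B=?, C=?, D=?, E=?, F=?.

A's domain is down to {3}, so A = 3. Eliminate 3 elsewhere: B.
B has just one choice, so B = 6. Eliminate 6 elsewhere: D, E.
E must be 28 (only option left). Remove 28 from F.
F must be 2 (only option left). Strike 2 from C, D.
That leaves D = 8. Remove 8 from C.
C must be 27 (only option left).

A=3, B=6, C=27, D=8, E=28, F=2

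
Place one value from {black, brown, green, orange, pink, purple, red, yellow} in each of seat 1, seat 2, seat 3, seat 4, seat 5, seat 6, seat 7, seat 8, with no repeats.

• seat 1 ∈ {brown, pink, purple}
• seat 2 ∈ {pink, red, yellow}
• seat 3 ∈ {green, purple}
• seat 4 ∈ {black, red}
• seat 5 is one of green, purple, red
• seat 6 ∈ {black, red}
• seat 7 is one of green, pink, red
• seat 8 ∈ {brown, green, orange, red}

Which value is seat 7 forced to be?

pink

Among the 8 variables, orange fits only seat 8 (and all 8 values in {black, brown, green, orange, pink, purple, red, yellow} must be used), so seat 8 = orange.
The 7 still-open variables together cover exactly {black, brown, green, pink, purple, red, yellow} — 7 values for 7 variables — and brown appears only in seat 1's list, so seat 1 = brown.
The 6 still-open variables together cover exactly {black, green, pink, purple, red, yellow} — 6 values for 6 variables — and yellow appears only in seat 2's list, so seat 2 = yellow.
The 5 still-open variables draw from only 5 values {black, green, pink, purple, red}, so each is used; only seat 7 can be pink, hence seat 7 = pink.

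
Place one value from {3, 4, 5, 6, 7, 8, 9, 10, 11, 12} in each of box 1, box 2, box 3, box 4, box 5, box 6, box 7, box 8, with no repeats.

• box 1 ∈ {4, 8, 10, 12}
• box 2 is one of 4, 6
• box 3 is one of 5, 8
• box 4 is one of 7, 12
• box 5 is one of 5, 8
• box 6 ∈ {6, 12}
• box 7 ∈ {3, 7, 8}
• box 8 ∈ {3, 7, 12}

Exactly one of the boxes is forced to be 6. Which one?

The 8 variables draw from only 8 values {3, 4, 5, 6, 7, 8, 10, 12}, so each is used; only box 1 can be 10, hence box 1 = 10.
The 7 still-open variables together cover exactly {3, 4, 5, 6, 7, 8, 12} — 7 values for 7 variables — and 4 appears only in box 2's list, so box 2 = 4.
The 6 still-open variables draw from only 6 values {3, 5, 6, 7, 8, 12}, so each is used; only box 6 can be 6, hence box 6 = 6.

box 6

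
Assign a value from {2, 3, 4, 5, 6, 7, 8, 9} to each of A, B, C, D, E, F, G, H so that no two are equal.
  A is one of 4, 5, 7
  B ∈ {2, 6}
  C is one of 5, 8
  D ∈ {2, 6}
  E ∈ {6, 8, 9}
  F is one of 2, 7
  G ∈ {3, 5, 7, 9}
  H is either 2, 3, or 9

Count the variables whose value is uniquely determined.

The 8 variables draw from only 8 values {2, 3, 4, 5, 6, 7, 8, 9}, so each is used; only A can be 4, hence A = 4.
B and D between them cover only {2, 6} — a naked pair. Remove those values from E, F, H.
F must be 7 (only option left). Remove 7 from G.
Determined: A=4, F=7. The other variables each still have more than one consistent value. That makes 2.

2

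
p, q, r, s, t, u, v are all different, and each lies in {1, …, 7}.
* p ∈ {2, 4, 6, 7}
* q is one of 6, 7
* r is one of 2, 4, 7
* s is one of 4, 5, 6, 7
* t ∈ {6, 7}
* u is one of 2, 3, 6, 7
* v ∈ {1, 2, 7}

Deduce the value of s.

The 7 variables draw from only 7 values {1, 2, 3, 4, 5, 6, 7}, so each is used; only v can be 1, hence v = 1.
The 6 still-open variables draw from only 6 values {2, 3, 4, 5, 6, 7}, so each is used; only u can be 3, hence u = 3.
The 5 still-open variables draw from only 5 values {2, 4, 5, 6, 7}, so each is used; only s can be 5, hence s = 5.

5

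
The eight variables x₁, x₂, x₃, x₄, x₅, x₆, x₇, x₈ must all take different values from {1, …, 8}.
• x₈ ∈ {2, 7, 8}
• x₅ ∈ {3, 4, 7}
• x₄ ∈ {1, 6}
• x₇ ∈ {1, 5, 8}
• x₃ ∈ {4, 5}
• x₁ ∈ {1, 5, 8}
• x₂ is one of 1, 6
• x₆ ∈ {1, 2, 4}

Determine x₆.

2

The 8 variables draw from only 8 values {1, 2, 3, 4, 5, 6, 7, 8}, so each is used; only x₅ can be 3, hence x₅ = 3.
The 7 still-open variables together cover exactly {1, 2, 4, 5, 6, 7, 8} — 7 values for 7 variables — and 7 appears only in x₈'s list, so x₈ = 7.
The 6 still-open variables together cover exactly {1, 2, 4, 5, 6, 8} — 6 values for 6 variables — and 2 appears only in x₆'s list, so x₆ = 2.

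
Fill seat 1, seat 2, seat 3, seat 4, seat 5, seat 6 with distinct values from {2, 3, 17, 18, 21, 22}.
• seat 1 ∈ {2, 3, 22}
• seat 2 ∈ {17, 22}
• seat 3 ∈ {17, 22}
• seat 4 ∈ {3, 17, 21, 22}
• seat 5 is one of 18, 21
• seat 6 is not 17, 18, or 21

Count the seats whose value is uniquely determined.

2

The 6 variables together cover exactly {2, 3, 17, 18, 21, 22} — 6 values for 6 variables — and 18 appears only in seat 5's list, so seat 5 = 18.
Among the 5 still-open variables, 21 fits only seat 4 (and all 5 values in {2, 3, 17, 21, 22} must be used), so seat 4 = 21.
seat 2 and seat 3 share exactly the 2 values {17, 22}; by pigeonhole those values go to them, so strike 17, 22 from seat 1, seat 6.
Determined: seat 4=21, seat 5=18. The other seats each still have more than one consistent value. That makes 2.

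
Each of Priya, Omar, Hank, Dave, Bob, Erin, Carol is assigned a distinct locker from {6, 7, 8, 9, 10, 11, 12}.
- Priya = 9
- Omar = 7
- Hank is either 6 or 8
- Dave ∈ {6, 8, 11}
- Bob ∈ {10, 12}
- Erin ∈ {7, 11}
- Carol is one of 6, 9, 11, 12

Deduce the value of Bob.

Priya must be 9 (only option left). So Carol can't be 9.
Omar must be 7 (only option left). Strike 7 from Erin.
Erin's domain is down to {11}, so Erin = 11. So Dave, Carol can't be 11.
The 4 still-open variables together cover exactly {6, 8, 10, 12} — 4 values for 4 variables — and 10 appears only in Bob's list, so Bob = 10.

10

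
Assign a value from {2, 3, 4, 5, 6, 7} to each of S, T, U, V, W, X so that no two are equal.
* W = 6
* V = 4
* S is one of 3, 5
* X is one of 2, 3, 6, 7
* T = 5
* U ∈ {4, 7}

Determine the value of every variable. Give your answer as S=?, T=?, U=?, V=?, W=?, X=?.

T has just one choice, so T = 5. Eliminate 5 elsewhere: S.
V must be 4 (only option left). So U can't be 4.
That leaves W = 6. Remove 6 from X.
That leaves S = 3. Strike 3 from X.
That leaves U = 7. So X can't be 7.
X has just one choice, so X = 2.

S=3, T=5, U=7, V=4, W=6, X=2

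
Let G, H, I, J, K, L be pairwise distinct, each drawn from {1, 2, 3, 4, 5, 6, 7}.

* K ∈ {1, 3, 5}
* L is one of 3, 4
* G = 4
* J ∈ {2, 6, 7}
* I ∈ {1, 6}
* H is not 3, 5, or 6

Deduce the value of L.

3

G has just one choice, so G = 4. So H, L can't be 4.
So L = 3.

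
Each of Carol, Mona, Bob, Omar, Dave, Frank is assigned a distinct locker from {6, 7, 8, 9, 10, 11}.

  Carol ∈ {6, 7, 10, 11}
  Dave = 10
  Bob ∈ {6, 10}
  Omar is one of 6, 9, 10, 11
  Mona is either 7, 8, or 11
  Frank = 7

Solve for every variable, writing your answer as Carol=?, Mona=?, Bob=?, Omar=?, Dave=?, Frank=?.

Dave has just one choice, so Dave = 10. So Carol, Bob, Omar can't be 10.
Frank must be 7 (only option left). Eliminate 7 elsewhere: Carol, Mona.
Bob must be 6 (only option left). Remove 6 from Carol, Omar.
Carol has just one choice, so Carol = 11. Eliminate 11 elsewhere: Mona, Omar.
That leaves Mona = 8.
Omar has just one choice, so Omar = 9.

Carol=11, Mona=8, Bob=6, Omar=9, Dave=10, Frank=7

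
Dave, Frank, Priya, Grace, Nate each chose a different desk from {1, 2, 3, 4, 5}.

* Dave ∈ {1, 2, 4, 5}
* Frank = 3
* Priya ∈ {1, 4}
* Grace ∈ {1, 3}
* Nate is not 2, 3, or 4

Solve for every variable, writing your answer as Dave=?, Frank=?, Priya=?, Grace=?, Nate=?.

Frank's domain is down to {3}, so Frank = 3. Strike 3 from Grace.
Grace must be 1 (only option left). Eliminate 1 elsewhere: Dave, Priya, Nate.
Nate has just one choice, so Nate = 5. Eliminate 5 elsewhere: Dave.
That leaves Priya = 4. Strike 4 from Dave.
That leaves Dave = 2.

Dave=2, Frank=3, Priya=4, Grace=1, Nate=5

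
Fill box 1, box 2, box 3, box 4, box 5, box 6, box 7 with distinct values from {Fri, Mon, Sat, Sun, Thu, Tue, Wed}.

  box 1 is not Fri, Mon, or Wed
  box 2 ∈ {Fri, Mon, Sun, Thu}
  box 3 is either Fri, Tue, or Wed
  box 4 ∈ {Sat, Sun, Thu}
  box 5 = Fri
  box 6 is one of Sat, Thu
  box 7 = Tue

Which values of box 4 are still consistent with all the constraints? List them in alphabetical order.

Sat, Sun, Thu

box 5's domain is down to {Fri}, so box 5 = Fri. So box 2, box 3 can't be Fri.
That leaves box 7 = Tue. Strike Tue from box 1, box 3.
That leaves box 3 = Wed.
Among the 4 still-open variables, Mon fits only box 2 (and all 4 values in {Mon, Sat, Sun, Thu} must be used), so box 2 = Mon.
No further eliminations apply; box 4 can still be any of Sat, Sun, Thu.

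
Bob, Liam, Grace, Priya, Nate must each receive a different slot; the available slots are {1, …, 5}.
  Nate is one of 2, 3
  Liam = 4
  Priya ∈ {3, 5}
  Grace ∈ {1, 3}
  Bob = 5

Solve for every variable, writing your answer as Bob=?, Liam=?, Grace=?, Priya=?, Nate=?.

Bob=5, Liam=4, Grace=1, Priya=3, Nate=2

Bob's domain is down to {5}, so Bob = 5. So Priya can't be 5.
Liam has just one choice, so Liam = 4.
Priya must be 3 (only option left). Eliminate 3 elsewhere: Grace, Nate.
Nate's domain is down to {2}, so Nate = 2.
That leaves Grace = 1.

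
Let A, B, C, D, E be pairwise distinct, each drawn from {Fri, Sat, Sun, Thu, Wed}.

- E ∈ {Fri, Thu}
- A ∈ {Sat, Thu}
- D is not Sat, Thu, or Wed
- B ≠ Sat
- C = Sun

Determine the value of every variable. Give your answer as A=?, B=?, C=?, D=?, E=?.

C has just one choice, so C = Sun. Strike Sun from B, D.
D's domain is down to {Fri}, so D = Fri. So B, E can't be Fri.
E has just one choice, so E = Thu. Remove Thu from A, B.
A's domain is down to {Sat}, so A = Sat.
B must be Wed (only option left).

A=Sat, B=Wed, C=Sun, D=Fri, E=Thu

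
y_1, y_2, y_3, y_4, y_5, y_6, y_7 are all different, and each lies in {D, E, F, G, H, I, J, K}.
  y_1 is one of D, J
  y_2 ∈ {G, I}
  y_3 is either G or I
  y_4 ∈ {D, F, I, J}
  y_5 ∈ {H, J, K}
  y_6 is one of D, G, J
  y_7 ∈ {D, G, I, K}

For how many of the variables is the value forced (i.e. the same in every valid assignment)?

The 7 variables together cover exactly {D, F, G, H, I, J, K} — 7 values for 7 variables — and F appears only in y_4's list, so y_4 = F.
The 6 still-open variables draw from only 6 values {D, G, H, I, J, K}, so each is used; only y_5 can be H, hence y_5 = H.
The 5 still-open variables together cover exactly {D, G, I, J, K} — 5 values for 5 variables — and K appears only in y_7's list, so y_7 = K.
y_2 and y_3 share exactly the 2 values {G, I}; by pigeonhole those values go to them, so strike G, I from y_6.
Determined: y_4=F, y_5=H, y_7=K. The other variables each still have more than one consistent value. That makes 3.

3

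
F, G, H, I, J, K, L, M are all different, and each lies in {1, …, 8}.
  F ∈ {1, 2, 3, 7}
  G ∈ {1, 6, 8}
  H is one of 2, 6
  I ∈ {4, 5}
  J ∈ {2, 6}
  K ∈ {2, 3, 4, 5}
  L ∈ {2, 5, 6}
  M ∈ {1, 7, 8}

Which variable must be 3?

K

H and J between them cover only {2, 6} — a naked pair. Remove those values from F, G, K, L.
That leaves L = 5. Strike 5 from I, K.
I must be 4 (only option left). Eliminate 4 elsewhere: K.
So 3 goes to K.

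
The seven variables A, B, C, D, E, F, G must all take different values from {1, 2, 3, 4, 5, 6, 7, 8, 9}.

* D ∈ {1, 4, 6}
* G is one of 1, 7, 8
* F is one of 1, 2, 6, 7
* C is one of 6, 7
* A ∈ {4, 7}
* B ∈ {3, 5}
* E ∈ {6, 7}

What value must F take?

C and E between them cover only {6, 7} — a naked pair. Remove those values from A, D, F, G.
A must be 4 (only option left). Strike 4 from D.
D has just one choice, so D = 1. So F, G can't be 1.
So F = 2.

2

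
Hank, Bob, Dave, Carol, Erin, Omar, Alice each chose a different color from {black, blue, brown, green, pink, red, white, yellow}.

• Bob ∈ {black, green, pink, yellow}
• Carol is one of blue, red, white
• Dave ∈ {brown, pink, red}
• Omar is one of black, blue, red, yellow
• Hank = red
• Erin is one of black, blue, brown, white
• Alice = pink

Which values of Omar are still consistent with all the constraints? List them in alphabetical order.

Hank's domain is down to {red}, so Hank = red. Remove red from Dave, Carol, Omar.
Alice's domain is down to {pink}, so Alice = pink. Remove pink from Bob, Dave.
Dave's domain is down to {brown}, so Dave = brown. Strike brown from Erin.
No further eliminations apply; Omar can still be any of black, blue, yellow.

black, blue, yellow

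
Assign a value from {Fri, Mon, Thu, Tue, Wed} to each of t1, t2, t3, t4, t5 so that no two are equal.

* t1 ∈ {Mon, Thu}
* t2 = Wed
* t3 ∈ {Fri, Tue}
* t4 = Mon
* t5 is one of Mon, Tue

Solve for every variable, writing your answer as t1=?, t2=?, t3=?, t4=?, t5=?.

t1=Thu, t2=Wed, t3=Fri, t4=Mon, t5=Tue

t2 has just one choice, so t2 = Wed.
t4 has just one choice, so t4 = Mon. Remove Mon from t1, t5.
t5's domain is down to {Tue}, so t5 = Tue. Remove Tue from t3.
t1 must be Thu (only option left).
That leaves t3 = Fri.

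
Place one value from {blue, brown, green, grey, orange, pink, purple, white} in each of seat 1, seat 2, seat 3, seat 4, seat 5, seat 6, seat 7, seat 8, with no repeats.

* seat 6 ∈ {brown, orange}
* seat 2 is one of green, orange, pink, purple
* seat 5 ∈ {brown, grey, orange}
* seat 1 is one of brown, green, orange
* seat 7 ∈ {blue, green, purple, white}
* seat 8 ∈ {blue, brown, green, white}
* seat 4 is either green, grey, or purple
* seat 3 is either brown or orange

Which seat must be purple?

seat 4

Among the 8 variables, pink fits only seat 2 (and all 8 values in {blue, brown, green, grey, orange, pink, purple, white} must be used), so seat 2 = pink.
seat 3 and seat 6 between them cover only {brown, orange} — a naked pair. Remove those values from seat 1, seat 5, seat 8.
That leaves seat 1 = green. Remove green from seat 4, seat 7, seat 8.
That leaves seat 5 = grey. Eliminate grey elsewhere: seat 4.
So purple goes to seat 4.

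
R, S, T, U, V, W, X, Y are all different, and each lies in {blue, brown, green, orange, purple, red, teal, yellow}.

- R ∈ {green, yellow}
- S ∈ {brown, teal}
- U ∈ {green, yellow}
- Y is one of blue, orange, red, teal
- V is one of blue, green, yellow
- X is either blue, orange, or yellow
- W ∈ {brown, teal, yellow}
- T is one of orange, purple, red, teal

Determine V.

The 8 variables together cover exactly {blue, brown, green, orange, purple, red, teal, yellow} — 8 values for 8 variables — and purple appears only in T's list, so T = purple.
The 7 still-open variables draw from only 7 values {blue, brown, green, orange, red, teal, yellow}, so each is used; only Y can be red, hence Y = red.
Among the 6 still-open variables, orange fits only X (and all 6 values in {blue, brown, green, orange, teal, yellow} must be used), so X = orange.
The 5 still-open variables together cover exactly {blue, brown, green, teal, yellow} — 5 values for 5 variables — and blue appears only in V's list, so V = blue.

blue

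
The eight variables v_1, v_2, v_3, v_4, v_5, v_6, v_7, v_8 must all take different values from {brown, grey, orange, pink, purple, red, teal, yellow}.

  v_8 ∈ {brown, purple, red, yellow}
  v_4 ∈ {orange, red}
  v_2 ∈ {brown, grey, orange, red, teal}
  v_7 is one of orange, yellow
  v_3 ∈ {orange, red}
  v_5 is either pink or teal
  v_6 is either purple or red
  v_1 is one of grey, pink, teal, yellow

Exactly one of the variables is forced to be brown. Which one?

The 2 variables v_3 and v_4 are confined to {orange, red}, which locks those values in; drop them from v_2, v_6, v_7, v_8.
v_6 must be purple (only option left). Strike purple from v_8.
v_7's domain is down to {yellow}, so v_7 = yellow. Eliminate yellow elsewhere: v_1, v_8.
So brown goes to v_8.

v_8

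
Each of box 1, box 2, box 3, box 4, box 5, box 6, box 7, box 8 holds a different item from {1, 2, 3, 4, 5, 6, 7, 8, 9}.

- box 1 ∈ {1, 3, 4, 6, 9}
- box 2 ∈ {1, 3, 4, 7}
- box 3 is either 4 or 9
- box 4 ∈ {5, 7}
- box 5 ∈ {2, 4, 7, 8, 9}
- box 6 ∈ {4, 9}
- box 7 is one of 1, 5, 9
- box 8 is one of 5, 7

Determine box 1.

The 2 variables box 3 and box 6 are confined to {4, 9}, which locks those values in; drop them from box 1, box 2, box 5, box 7.
The 2 variables box 4 and box 8 are confined to {5, 7}, which locks those values in; drop them from box 2, box 5, box 7.
box 7 has just one choice, so box 7 = 1. So box 1, box 2 can't be 1.
That leaves box 2 = 3. So box 1 can't be 3.
So box 1 = 6.

6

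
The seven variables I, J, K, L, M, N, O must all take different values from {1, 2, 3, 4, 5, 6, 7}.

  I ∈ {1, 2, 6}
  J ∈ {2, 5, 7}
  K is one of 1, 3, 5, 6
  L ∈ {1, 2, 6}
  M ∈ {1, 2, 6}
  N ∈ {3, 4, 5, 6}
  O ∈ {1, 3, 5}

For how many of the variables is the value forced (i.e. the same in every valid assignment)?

2

The 7 variables together cover exactly {1, 2, 3, 4, 5, 6, 7} — 7 values for 7 variables — and 4 appears only in N's list, so N = 4.
Among the 6 still-open variables, 7 fits only J (and all 6 values in {1, 2, 3, 5, 6, 7} must be used), so J = 7.
The 3 variables I, L, M are confined to {1, 2, 6}, which locks those values in; drop them from K, O.
Determined: J=7, N=4. The other variables each still have more than one consistent value. That makes 2.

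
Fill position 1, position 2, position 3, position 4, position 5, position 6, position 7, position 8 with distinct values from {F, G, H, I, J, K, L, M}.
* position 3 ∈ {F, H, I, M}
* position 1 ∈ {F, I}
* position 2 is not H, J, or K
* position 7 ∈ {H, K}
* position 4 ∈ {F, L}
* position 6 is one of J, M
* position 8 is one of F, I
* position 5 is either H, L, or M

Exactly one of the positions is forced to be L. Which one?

position 4

Among the 8 variables, G fits only position 2 (and all 8 values in {F, G, H, I, J, K, L, M} must be used), so position 2 = G.
Among the 7 still-open variables, J fits only position 6 (and all 7 values in {F, H, I, J, K, L, M} must be used), so position 6 = J.
The 6 still-open variables together cover exactly {F, H, I, K, L, M} — 6 values for 6 variables — and K appears only in position 7's list, so position 7 = K.
position 1 and position 8 share exactly the 2 values {F, I}; by pigeonhole those values go to them, so strike F, I from position 3, position 4.
So L goes to position 4.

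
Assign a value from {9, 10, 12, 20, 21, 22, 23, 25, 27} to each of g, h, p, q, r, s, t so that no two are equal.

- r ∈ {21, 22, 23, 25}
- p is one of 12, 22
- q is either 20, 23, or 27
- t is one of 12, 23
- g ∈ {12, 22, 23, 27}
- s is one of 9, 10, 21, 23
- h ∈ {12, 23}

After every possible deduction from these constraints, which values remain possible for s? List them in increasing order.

h and t share exactly the 2 values {12, 23}; by pigeonhole those values go to them, so strike 12, 23 from g, p, q, r, s.
p has just one choice, so p = 22. Remove 22 from g, r.
g has just one choice, so g = 27. Remove 27 from q.
That leaves q = 20.
No further eliminations apply; s can still be any of 9, 10, 21.

9, 10, 21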